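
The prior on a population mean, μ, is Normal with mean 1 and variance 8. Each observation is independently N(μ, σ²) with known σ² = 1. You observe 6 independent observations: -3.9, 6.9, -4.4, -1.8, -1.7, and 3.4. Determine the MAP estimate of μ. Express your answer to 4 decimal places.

n = 6; x̄ = ((-3.9) + 6.9 + (-4.4) + (-1.8) + (-1.7) + 3.4)/6 = -1.5/6 = -0.25.
For a Normal prior and Normal likelihood with known variance, the posterior is Normal; its mode equals its mean, the precision-weighted average.
Prior precision 1/σ₀² = 1/8 = 0.125; data precision n/σ² = 6/1 = 6.
μ̂ = (0.125·1 + 6·(-0.25)) / (0.125 + 6) = (-1.375)/6.125 = -11/49 ≈ -0.2245.

μ̂_MAP = -0.2245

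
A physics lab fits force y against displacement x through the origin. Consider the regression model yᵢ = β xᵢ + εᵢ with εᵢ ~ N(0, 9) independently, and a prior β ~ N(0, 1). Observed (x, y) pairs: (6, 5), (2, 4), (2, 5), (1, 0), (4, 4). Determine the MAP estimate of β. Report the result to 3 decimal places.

β̂_MAP = 0.914

log p(β | y) = −Σ(yᵢ − βxᵢ)²/(2·9) − β²/(2·1) + const.
Setting the derivative to zero: Σxᵢ(yᵢ − βxᵢ)/9 − β/1 = 0, so β = Σxᵢyᵢ / (Σxᵢ² + σ²/τ²).
Σxᵢyᵢ = 6·5 + 2·4 + 2·5 + 1·0 + 4·4 = 64; Σxᵢ² = 61; σ²/τ² = 9.
β̂_MAP = 64 / (61 + 9) = 64/70 ≈ 0.914.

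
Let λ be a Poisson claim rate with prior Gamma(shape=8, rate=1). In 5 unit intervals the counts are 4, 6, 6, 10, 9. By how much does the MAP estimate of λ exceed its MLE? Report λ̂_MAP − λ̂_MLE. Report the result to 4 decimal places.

MAP − MLE = 0.0000

Σxᵢ = 35. Posterior is Gamma(43, 6); MAP = (43−1)/6 = 42/6 ≈ 7.00000.
MLE = x̄ = 35/5 ≈ 7.00000.
Difference = 42/6 − 35/5 = 0 ≈ 0.0000.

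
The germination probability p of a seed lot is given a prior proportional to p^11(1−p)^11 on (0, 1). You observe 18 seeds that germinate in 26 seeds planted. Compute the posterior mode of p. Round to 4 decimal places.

The prior density ∝ p^11(1−p)^11 is the kernel of Beta(12, 12).
Data: 18 successes in 26 trials. The binomial likelihood contributes p^18(1−p)^8, so the posterior is Beta(12+18, 12+8) = Beta(30, 20).
For Beta(a, b) with a, b > 1 the mode is (a−1)/(a+b−2) = 29/48 ≈ 0.6042.

p̂_MAP = 0.6042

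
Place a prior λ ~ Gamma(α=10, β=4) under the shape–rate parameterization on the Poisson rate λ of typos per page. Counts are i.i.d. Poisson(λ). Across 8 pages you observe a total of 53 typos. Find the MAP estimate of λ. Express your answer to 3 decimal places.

Σxᵢ = 53, n = 8.
Posterior ∝ λ^9e^(−4λ) · λ^53e^(−8λ) = λ^62e^(−12λ), i.e. Gamma(shape=63, rate=12).
The mode of a Gamma(a, b) with a ≥ 1 (shape–rate) is (a−1)/b = 62/12 ≈ 5.167.

λ̂_MAP = 5.167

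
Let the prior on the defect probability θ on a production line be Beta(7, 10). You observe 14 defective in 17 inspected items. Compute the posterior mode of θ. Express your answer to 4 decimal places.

θ̂_MAP = 0.6250

Prior: Beta(7, 10).
Data: 14 successes in 17 trials. The binomial likelihood contributes θ^14(1−θ)^3, so the posterior is Beta(7+14, 10+3) = Beta(21, 13).
For Beta(a, b) with a, b > 1 the mode is (a−1)/(a+b−2) = 20/32 ≈ 0.6250.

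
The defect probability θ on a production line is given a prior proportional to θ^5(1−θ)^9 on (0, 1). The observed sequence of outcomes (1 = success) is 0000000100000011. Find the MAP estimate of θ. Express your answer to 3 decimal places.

θ̂_MAP = 0.267

The prior density ∝ θ^5(1−θ)^9 is the kernel of Beta(6, 10).
Data: 3 successes in 16 trials (from the sequence). The binomial likelihood contributes θ^3(1−θ)^13, so the posterior is Beta(6+3, 10+13) = Beta(9, 23).
For Beta(a, b) with a, b > 1 the mode is (a−1)/(a+b−2) = 8/30 ≈ 0.267.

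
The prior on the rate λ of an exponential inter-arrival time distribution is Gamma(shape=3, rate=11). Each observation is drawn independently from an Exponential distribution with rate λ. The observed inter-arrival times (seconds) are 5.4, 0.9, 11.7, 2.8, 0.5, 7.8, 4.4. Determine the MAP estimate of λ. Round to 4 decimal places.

The Exponential(rate=λ) likelihood is ∝ λ^n e^(−λΣtᵢ). Here n = 7 and Σtᵢ = 5.4 + 0.9 + 11.7 + 2.8 + 0.5 + 7.8 + 4.4 = 33.5.
Posterior ∝ λ^2e^(−11λ) · λ^7e^(−33.5λ) = λ^9e^(−44.5λ), i.e. Gamma(10, 44.5).
Mode = (a−1)/b = 9/44.5 ≈ 0.2022.

λ̂_MAP = 0.2022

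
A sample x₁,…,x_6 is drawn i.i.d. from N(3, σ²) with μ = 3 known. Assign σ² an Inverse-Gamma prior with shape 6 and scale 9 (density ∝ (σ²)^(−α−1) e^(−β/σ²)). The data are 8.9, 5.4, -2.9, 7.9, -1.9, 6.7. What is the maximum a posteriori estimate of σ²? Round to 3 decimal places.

σ̂²_MAP = 7.755

Sum of squared deviations about the known mean: SS = (8.9−3)² + (5.4−3)² + (-2.9−3)² + (7.9−3)² + (-1.9−3)² + (6.7−3)² = 137.09.
The Normal likelihood contributes (σ²)^(−n/2) exp(−SS/(2σ²)), so the posterior is Inverse-Gamma(α + n/2, β + SS/2) = Inverse-Gamma(9, 77.545).
The mode of Inverse-Gamma(a, b) is b/(a+1) = 77.545/10 ≈ 7.755.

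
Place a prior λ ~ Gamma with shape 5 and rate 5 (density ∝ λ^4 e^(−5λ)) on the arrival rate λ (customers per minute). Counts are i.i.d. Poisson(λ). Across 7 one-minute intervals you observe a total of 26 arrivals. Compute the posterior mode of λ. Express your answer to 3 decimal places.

λ̂_MAP = 2.500

Σxᵢ = 26, n = 7.
Posterior ∝ λ^4e^(−5λ) · λ^26e^(−7λ) = λ^30e^(−12λ), i.e. Gamma(shape=31, rate=12).
The mode of a Gamma(a, b) with a ≥ 1 (shape–rate) is (a−1)/b = 30/12 ≈ 2.500.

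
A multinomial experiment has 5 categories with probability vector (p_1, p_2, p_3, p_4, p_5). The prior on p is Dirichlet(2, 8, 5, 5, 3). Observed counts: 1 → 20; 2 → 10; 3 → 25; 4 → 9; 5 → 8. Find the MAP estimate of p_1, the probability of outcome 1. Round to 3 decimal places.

MAP estimate: 0.233

The posterior is Dirichlet(αᵢ + nᵢ) = Dirichlet(22, 18, 30, 14, 11).
For a Dirichlet(a₁,…,a_K) with all aᵢ > 1, the mode has j-th component (aⱼ − 1)/(Σaᵢ − K).
Here Σaᵢ = 95 and K = 5, so p_1 = (22 − 1)/(95 − 5) = 21/90 ≈ 0.233.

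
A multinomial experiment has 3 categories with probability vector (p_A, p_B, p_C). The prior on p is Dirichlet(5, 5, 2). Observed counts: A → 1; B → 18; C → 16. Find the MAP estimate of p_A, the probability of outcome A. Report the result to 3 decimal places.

MAP estimate of p_A = 0.114

The posterior is Dirichlet(αᵢ + nᵢ) = Dirichlet(6, 23, 18).
For a Dirichlet(a₁,…,a_K) with all aᵢ > 1, the mode has j-th component (aⱼ − 1)/(Σaᵢ − K).
Here Σaᵢ = 47 and K = 3, so p_A = (6 − 1)/(47 − 3) = 5/44 ≈ 0.114.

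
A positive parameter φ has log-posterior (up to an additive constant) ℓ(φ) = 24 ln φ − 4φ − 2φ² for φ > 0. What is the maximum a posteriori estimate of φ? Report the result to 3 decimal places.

ℓ'(φ) = 24/φ − 4 − 4φ. Setting this to zero and multiplying by φ: 4φ² + 4φ − 24 = 0.
φ = (−4 + √(4² + 4·4·24)) / (2·4) = (−4 + √400) / 8 = (−4 + 20)/8 = 2.
ℓ''(φ) = −24/φ² − 4 < 0, confirming a maximum.

φ̂_MAP = 2.000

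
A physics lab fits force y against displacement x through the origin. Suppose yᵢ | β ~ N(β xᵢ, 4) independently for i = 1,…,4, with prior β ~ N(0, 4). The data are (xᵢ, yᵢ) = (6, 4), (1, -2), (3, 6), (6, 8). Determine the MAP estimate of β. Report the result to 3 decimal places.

β̂_MAP = 1.060

log p(β | y) = −Σ(yᵢ − βxᵢ)²/(2·4) − β²/(2·4) + const.
Setting the derivative to zero: Σxᵢ(yᵢ − βxᵢ)/4 − β/4 = 0, so β = Σxᵢyᵢ / (Σxᵢ² + σ²/τ²).
Σxᵢyᵢ = 6·4 + 1·(-2) + 3·6 + 6·8 = 88; Σxᵢ² = 82; σ²/τ² = 1.
β̂_MAP = 88 / (82 + 1) = 88/83 ≈ 1.060.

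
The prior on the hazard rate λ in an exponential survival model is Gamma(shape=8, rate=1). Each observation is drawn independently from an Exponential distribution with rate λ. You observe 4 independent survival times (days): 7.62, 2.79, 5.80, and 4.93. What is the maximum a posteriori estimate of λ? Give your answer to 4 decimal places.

The Exponential(rate=λ) likelihood is ∝ λ^n e^(−λΣtᵢ). Here n = 4 and Σtᵢ = 7.62 + 2.79 + 5.80 + 4.93 = 21.14.
Posterior ∝ λ^7e^(−1λ) · λ^4e^(−21.14λ) = λ^11e^(−22.14λ), i.e. Gamma(12, 22.14).
Mode = (a−1)/b = 11/22.14 ≈ 0.4968.

λ̂_MAP = 0.4968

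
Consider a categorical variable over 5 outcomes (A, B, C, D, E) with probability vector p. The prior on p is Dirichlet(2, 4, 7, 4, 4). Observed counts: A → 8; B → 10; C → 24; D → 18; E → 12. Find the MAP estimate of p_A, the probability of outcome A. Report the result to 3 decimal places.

The posterior is Dirichlet(αᵢ + nᵢ) = Dirichlet(10, 14, 31, 22, 16).
For a Dirichlet(a₁,…,a_K) with all aᵢ > 1, the mode has j-th component (aⱼ − 1)/(Σaᵢ − K).
Here Σaᵢ = 93 and K = 5, so p_A = (10 − 1)/(93 − 5) = 9/88 ≈ 0.102.

MAP estimate of p_A = 0.102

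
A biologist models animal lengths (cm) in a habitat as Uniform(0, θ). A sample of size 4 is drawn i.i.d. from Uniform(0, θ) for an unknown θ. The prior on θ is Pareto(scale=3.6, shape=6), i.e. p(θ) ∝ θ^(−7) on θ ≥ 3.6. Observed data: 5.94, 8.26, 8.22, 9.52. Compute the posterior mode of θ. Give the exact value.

The Uniform(0, θ) likelihood is θ^(−n) for θ ≥ max(xᵢ), zero otherwise. Here max(xᵢ) = 9.52.
Posterior ∝ θ^(−7) · θ^(−4) = θ^(−11) on θ ≥ max(3.6, 9.52) = 9.52.
This density is strictly decreasing in θ, so the posterior mode lies at the lower boundary of the support.

θ̂_MAP = 9.52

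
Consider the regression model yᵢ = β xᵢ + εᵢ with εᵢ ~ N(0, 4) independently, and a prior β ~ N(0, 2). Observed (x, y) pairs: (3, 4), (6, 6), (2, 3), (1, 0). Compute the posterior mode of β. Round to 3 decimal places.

log p(β | y) = −Σ(yᵢ − βxᵢ)²/(2·4) − β²/(2·2) + const.
Setting the derivative to zero: Σxᵢ(yᵢ − βxᵢ)/4 − β/2 = 0, so β = Σxᵢyᵢ / (Σxᵢ² + σ²/τ²).
Σxᵢyᵢ = 3·4 + 6·6 + 2·3 + 1·0 = 54; Σxᵢ² = 50; σ²/τ² = 2.
β̂_MAP = 54 / (50 + 2) = 54/52 ≈ 1.038.

β̂_MAP = 1.038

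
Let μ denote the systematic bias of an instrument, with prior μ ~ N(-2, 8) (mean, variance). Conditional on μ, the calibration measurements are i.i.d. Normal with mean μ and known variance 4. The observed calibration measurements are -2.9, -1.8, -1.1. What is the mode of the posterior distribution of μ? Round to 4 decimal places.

n = 3; x̄ = ((-2.9) + (-1.8) + (-1.1))/3 = -5.8/3 = -29/15 ≈ -1.9333.
For a Normal prior and Normal likelihood with known variance, the posterior is Normal; its mode equals its mean, the precision-weighted average.
Prior precision 1/σ₀² = 1/8 = 0.125; data precision n/σ² = 3/4 = 0.75.
μ̂ = (0.125·(-2) + 0.75·(-29/15)) / (0.125 + 0.75) = (-1.7)/0.875 = -68/35 ≈ -1.9429.

μ̂_MAP = -1.9429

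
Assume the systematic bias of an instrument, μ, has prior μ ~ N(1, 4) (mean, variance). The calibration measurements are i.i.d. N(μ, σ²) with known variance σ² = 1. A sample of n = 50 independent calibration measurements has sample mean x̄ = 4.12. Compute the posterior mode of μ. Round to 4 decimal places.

μ̂_MAP = 4.1045

n = 50, x̄ = 4.12.
For a Normal prior and Normal likelihood with known variance, the posterior is Normal; its mode equals its mean, the precision-weighted average.
Prior precision 1/σ₀² = 1/4 = 0.25; data precision n/σ² = 50/1 = 50.
μ̂ = (0.25·1 + 50·4.12) / (0.25 + 50) = 206.25/50.25 = 275/67 ≈ 4.1045.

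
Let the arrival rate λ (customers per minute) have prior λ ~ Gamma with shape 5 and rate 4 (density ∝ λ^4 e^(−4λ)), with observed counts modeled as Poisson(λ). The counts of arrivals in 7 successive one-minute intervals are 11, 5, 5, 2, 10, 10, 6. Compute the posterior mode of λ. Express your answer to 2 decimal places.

λ̂_MAP = 4.82

Σxᵢ = 11+5+5+2+10+10+6 = 49, with n = 7.
Posterior ∝ λ^4e^(−4λ) · λ^49e^(−7λ) = λ^53e^(−11λ), i.e. Gamma(shape=54, rate=11).
The mode of a Gamma(a, b) with a ≥ 1 (shape–rate) is (a−1)/b = 53/11 ≈ 4.82.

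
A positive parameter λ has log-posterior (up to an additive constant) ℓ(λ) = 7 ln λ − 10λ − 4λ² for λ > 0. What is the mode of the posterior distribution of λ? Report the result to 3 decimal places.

λ̂_MAP = 0.500

ℓ'(λ) = 7/λ − 10 − 8λ. Setting this to zero and multiplying by λ: 8λ² + 10λ − 7 = 0.
λ = (−10 + √(10² + 4·8·7)) / (2·8) = (−10 + √324) / 16 = (−10 + 18)/16 = 1/2.
ℓ''(λ) = −7/λ² − 8 < 0, confirming a maximum.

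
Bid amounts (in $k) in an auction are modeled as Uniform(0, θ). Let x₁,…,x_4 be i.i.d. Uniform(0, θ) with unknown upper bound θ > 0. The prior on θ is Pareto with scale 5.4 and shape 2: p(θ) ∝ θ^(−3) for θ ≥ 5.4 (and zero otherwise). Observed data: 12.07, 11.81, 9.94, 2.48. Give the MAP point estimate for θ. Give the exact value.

The Uniform(0, θ) likelihood is θ^(−n) for θ ≥ max(xᵢ), zero otherwise. Here max(xᵢ) = 12.07.
Posterior ∝ θ^(−3) · θ^(−4) = θ^(−7) on θ ≥ max(5.4, 12.07) = 12.07.
This density is strictly decreasing in θ, so the posterior mode lies at the lower boundary of the support.

θ̂_MAP = 12.07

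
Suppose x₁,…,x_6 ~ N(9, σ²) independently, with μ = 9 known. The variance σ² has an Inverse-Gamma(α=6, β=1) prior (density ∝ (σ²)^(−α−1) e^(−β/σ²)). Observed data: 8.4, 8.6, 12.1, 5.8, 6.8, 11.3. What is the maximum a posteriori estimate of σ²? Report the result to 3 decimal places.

Sum of squared deviations about the known mean: SS = (8.4−9)² + (8.6−9)² + (12.1−9)² + (5.8−9)² + (6.8−9)² + (11.3−9)² = 30.5.
The Normal likelihood contributes (σ²)^(−n/2) exp(−SS/(2σ²)), so the posterior is Inverse-Gamma(α + n/2, β + SS/2) = Inverse-Gamma(9, 16.25).
The mode of Inverse-Gamma(a, b) is b/(a+1) = 16.25/10 ≈ 1.625.

σ̂²_MAP = 1.625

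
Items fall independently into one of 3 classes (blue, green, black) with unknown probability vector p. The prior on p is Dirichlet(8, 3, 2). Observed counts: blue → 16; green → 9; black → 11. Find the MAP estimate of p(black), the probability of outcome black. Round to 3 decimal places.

MAP estimate of p(black) = 0.261

The posterior is Dirichlet(αᵢ + nᵢ) = Dirichlet(24, 12, 13).
For a Dirichlet(a₁,…,a_K) with all aᵢ > 1, the mode has j-th component (aⱼ − 1)/(Σaᵢ − K).
Here Σaᵢ = 49 and K = 3, so p(black) = (13 − 1)/(49 − 3) = 12/46 ≈ 0.261.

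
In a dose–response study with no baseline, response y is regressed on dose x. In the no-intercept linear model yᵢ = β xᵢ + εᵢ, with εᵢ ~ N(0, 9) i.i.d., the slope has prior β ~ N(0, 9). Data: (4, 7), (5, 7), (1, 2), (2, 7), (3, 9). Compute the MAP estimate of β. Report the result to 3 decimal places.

β̂_MAP = 1.893

log p(β | y) = −Σ(yᵢ − βxᵢ)²/(2·9) − β²/(2·9) + const.
Setting the derivative to zero: Σxᵢ(yᵢ − βxᵢ)/9 − β/9 = 0, so β = Σxᵢyᵢ / (Σxᵢ² + σ²/τ²).
Σxᵢyᵢ = 4·7 + 5·7 + 1·2 + 2·7 + 3·9 = 106; Σxᵢ² = 55; σ²/τ² = 1.
β̂_MAP = 106 / (55 + 1) = 106/56 ≈ 1.893.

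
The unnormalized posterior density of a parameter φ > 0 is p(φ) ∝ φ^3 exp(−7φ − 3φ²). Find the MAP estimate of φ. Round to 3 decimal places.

ℓ'(φ) = 3/φ − 7 − 6φ. Setting this to zero and multiplying by φ: 6φ² + 7φ − 3 = 0.
φ = (−7 + √(7² + 4·6·3)) / (2·6) = (−7 + √121) / 12 = (−7 + 11)/12 = 1/3.
ℓ''(φ) = −3/φ² − 6 < 0, confirming a maximum.

φ̂_MAP = 0.333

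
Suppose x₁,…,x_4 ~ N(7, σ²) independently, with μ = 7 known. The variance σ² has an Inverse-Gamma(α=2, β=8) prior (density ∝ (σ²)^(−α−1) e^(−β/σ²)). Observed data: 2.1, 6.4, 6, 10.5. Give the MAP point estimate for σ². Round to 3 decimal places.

σ̂²_MAP = 5.362

Sum of squared deviations about the known mean: SS = (2.1−7)² + (6.4−7)² + (6−7)² + (10.5−7)² = 37.62.
The Normal likelihood contributes (σ²)^(−n/2) exp(−SS/(2σ²)), so the posterior is Inverse-Gamma(α + n/2, β + SS/2) = Inverse-Gamma(4, 26.81).
The mode of Inverse-Gamma(a, b) is b/(a+1) = 26.81/5 ≈ 5.362.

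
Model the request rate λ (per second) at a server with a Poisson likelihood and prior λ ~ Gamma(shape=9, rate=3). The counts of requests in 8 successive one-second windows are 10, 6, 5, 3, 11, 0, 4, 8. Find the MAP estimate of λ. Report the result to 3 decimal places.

Σxᵢ = 10+6+5+3+11+0+4+8 = 47, with n = 8.
Posterior ∝ λ^8e^(−3λ) · λ^47e^(−8λ) = λ^55e^(−11λ), i.e. Gamma(shape=56, rate=11).
The mode of a Gamma(a, b) with a ≥ 1 (shape–rate) is (a−1)/b = 55/11 ≈ 5.000.

λ̂_MAP = 5.000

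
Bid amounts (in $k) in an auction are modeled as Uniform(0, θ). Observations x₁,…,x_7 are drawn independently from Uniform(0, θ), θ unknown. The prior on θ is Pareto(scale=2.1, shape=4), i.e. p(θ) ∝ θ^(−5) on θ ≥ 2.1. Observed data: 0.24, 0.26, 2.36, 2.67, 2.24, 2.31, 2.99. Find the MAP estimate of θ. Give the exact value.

The Uniform(0, θ) likelihood is θ^(−n) for θ ≥ max(xᵢ), zero otherwise. Here max(xᵢ) = 2.99.
Posterior ∝ θ^(−5) · θ^(−7) = θ^(−12) on θ ≥ max(2.1, 2.99) = 2.99.
This density is strictly decreasing in θ, so the posterior mode lies at the lower boundary of the support.

θ̂_MAP = 2.99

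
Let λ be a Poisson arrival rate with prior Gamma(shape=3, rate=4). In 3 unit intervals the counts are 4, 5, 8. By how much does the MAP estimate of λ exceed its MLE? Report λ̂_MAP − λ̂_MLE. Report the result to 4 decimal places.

Σxᵢ = 17. Posterior is Gamma(20, 7); MAP = (20−1)/7 = 19/7 ≈ 2.71429.
MLE = x̄ = 17/3 ≈ 5.66667.
Difference = 19/7 − 17/3 = -62/21 ≈ -2.9524.

MAP − MLE = -2.9524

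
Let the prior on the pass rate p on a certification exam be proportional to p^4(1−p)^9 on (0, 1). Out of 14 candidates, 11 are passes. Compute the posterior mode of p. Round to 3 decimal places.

The prior density ∝ p^4(1−p)^9 is the kernel of Beta(5, 10).
Data: 11 successes in 14 trials. The binomial likelihood contributes p^11(1−p)^3, so the posterior is Beta(5+11, 10+3) = Beta(16, 13).
For Beta(a, b) with a, b > 1 the mode is (a−1)/(a+b−2) = 15/27 ≈ 0.556.

p̂_MAP = 0.556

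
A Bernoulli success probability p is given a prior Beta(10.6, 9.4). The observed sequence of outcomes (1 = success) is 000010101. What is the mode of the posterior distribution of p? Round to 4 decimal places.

Prior: Beta(10.6, 9.4).
Data: 3 successes in 9 trials (from the sequence). The binomial likelihood contributes p^3(1−p)^6, so the posterior is Beta(10.6+3, 9.4+6) = Beta(13.6, 15.4).
For Beta(a, b) with a, b > 1 the mode is (a−1)/(a+b−2) = 12.6/27 ≈ 0.4667.

p̂_MAP = 0.4667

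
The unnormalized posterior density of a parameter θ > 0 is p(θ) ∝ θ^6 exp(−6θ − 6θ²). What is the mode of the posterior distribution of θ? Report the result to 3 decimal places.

θ̂_MAP = 0.500

ℓ'(θ) = 6/θ − 6 − 12θ. Setting this to zero and multiplying by θ: 12θ² + 6θ − 6 = 0.
θ = (−6 + √(6² + 4·12·6)) / (2·12) = (−6 + √324) / 24 = (−6 + 18)/24 = 1/2.
ℓ''(θ) = −6/θ² − 12 < 0, confirming a maximum.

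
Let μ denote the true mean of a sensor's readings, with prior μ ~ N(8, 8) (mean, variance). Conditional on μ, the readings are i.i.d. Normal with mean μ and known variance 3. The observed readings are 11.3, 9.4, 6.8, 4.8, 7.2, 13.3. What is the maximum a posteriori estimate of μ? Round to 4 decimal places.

n = 6; x̄ = (11.3 + 9.4 + 6.8 + 4.8 + 7.2 + 13.3)/6 = 52.8/6 = 8.8.
For a Normal prior and Normal likelihood with known variance, the posterior is Normal; its mode equals its mean, the precision-weighted average.
Prior precision 1/σ₀² = 1/8 = 0.125; data precision n/σ² = 6/3 = 2.
μ̂ = (0.125·8 + 2·8.8) / (0.125 + 2) = 18.6/2.125 = 744/85 ≈ 8.7529.

μ̂_MAP = 8.7529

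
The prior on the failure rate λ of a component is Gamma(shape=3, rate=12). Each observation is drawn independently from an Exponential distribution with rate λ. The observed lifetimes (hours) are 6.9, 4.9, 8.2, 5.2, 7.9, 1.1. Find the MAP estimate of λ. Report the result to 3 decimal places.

The Exponential(rate=λ) likelihood is ∝ λ^n e^(−λΣtᵢ). Here n = 6 and Σtᵢ = 6.9 + 4.9 + 8.2 + 5.2 + 7.9 + 1.1 = 34.2.
Posterior ∝ λ^2e^(−12λ) · λ^6e^(−34.2λ) = λ^8e^(−46.2λ), i.e. Gamma(9, 46.2).
Mode = (a−1)/b = 8/46.2 ≈ 0.173.

λ̂_MAP = 0.173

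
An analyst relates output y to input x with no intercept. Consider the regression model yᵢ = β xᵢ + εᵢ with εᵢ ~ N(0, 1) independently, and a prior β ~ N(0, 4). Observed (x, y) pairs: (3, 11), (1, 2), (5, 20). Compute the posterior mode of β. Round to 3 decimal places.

log p(β | y) = −Σ(yᵢ − βxᵢ)²/(2·1) − β²/(2·4) + const.
Setting the derivative to zero: Σxᵢ(yᵢ − βxᵢ)/1 − β/4 = 0, so β = Σxᵢyᵢ / (Σxᵢ² + σ²/τ²).
Σxᵢyᵢ = 3·11 + 1·2 + 5·20 = 135; Σxᵢ² = 35; σ²/τ² = 0.25.
β̂_MAP = 135 / (35 + 0.25) = 135/35.25 ≈ 3.830.

β̂_MAP = 3.830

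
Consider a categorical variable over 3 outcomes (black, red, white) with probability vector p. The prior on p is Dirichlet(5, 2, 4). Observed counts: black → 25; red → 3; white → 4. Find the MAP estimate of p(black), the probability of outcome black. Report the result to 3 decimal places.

The posterior is Dirichlet(αᵢ + nᵢ) = Dirichlet(30, 5, 8).
For a Dirichlet(a₁,…,a_K) with all aᵢ > 1, the mode has j-th component (aⱼ − 1)/(Σaᵢ − K).
Here Σaᵢ = 43 and K = 3, so p(black) = (30 − 1)/(43 − 3) = 29/40 ≈ 0.725.

MAP estimate of p(black) = 0.725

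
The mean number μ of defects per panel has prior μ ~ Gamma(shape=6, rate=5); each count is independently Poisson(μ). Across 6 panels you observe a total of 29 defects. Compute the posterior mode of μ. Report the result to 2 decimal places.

Σxᵢ = 29, n = 6.
Posterior ∝ μ^5e^(−5μ) · μ^29e^(−6μ) = μ^34e^(−11μ), i.e. Gamma(shape=35, rate=11).
The mode of a Gamma(a, b) with a ≥ 1 (shape–rate) is (a−1)/b = 34/11 ≈ 3.09.

μ̂_MAP = 3.09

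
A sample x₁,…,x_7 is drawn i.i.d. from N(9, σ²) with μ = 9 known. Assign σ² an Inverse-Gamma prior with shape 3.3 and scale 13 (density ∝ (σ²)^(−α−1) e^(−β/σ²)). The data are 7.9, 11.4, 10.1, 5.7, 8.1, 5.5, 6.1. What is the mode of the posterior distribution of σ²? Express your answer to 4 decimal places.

σ̂²_MAP = 4.2654

Sum of squared deviations about the known mean: SS = (7.9−9)² + (11.4−9)² + (10.1−9)² + (5.7−9)² + (8.1−9)² + (5.5−9)² + (6.1−9)² = 40.54.
The Normal likelihood contributes (σ²)^(−n/2) exp(−SS/(2σ²)), so the posterior is Inverse-Gamma(α + n/2, β + SS/2) = Inverse-Gamma(6.8, 33.27).
The mode of Inverse-Gamma(a, b) is b/(a+1) = 33.27/7.8 ≈ 4.2654.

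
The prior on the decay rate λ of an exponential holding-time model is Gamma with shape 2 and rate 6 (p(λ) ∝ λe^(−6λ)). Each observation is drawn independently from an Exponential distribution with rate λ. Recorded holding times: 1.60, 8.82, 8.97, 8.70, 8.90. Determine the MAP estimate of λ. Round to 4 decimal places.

λ̂_MAP = 0.1396

The Exponential(rate=λ) likelihood is ∝ λ^n e^(−λΣtᵢ). Here n = 5 and Σtᵢ = 1.60 + 8.82 + 8.97 + 8.70 + 8.90 = 36.99.
Posterior ∝ λe^(−6λ) · λ^5e^(−36.99λ) = λ^6e^(−42.99λ), i.e. Gamma(7, 42.99).
Mode = (a−1)/b = 6/42.99 ≈ 0.1396.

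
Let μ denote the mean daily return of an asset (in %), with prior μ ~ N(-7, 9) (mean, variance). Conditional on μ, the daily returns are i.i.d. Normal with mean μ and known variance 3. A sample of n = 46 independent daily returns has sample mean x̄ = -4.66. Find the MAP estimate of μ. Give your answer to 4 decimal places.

μ̂_MAP = -4.6768

n = 46, x̄ = -4.66.
For a Normal prior and Normal likelihood with known variance, the posterior is Normal; its mode equals its mean, the precision-weighted average.
Prior precision 1/σ₀² = 1/9; data precision n/σ² = 46/3.
μ̂ = ((1/9)·(-7) + (46/3)·(-4.66)) / (1/9 + 46/3) = (-16252/225)/(139/9) = -16252/3475 ≈ -4.6768.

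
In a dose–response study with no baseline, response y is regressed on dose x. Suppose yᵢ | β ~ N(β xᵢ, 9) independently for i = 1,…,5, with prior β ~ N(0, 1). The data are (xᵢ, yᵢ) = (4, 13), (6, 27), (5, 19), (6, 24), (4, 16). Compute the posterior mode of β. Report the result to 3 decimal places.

β̂_MAP = 3.746

log p(β | y) = −Σ(yᵢ − βxᵢ)²/(2·9) − β²/(2·1) + const.
Setting the derivative to zero: Σxᵢ(yᵢ − βxᵢ)/9 − β/1 = 0, so β = Σxᵢyᵢ / (Σxᵢ² + σ²/τ²).
Σxᵢyᵢ = 4·13 + 6·27 + 5·19 + 6·24 + 4·16 = 517; Σxᵢ² = 129; σ²/τ² = 9.
β̂_MAP = 517 / (129 + 9) = 517/138 ≈ 3.746.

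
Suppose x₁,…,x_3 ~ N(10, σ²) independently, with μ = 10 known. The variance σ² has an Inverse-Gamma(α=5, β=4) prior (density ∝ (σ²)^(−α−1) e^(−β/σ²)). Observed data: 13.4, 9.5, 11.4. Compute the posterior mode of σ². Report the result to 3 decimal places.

Sum of squared deviations about the known mean: SS = (13.4−10)² + (9.5−10)² + (11.4−10)² = 13.77.
The Normal likelihood contributes (σ²)^(−n/2) exp(−SS/(2σ²)), so the posterior is Inverse-Gamma(α + n/2, β + SS/2) = Inverse-Gamma(6.5, 10.885).
The mode of Inverse-Gamma(a, b) is b/(a+1) = 10.885/7.5 ≈ 1.451.

σ̂²_MAP = 1.451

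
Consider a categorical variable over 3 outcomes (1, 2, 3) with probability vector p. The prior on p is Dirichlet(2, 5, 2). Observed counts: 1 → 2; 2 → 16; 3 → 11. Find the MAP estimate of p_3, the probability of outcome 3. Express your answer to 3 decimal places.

MAP estimate: 0.343

The posterior is Dirichlet(αᵢ + nᵢ) = Dirichlet(4, 21, 13).
For a Dirichlet(a₁,…,a_K) with all aᵢ > 1, the mode has j-th component (aⱼ − 1)/(Σaᵢ − K).
Here Σaᵢ = 38 and K = 3, so p_3 = (13 − 1)/(38 − 3) = 12/35 ≈ 0.343.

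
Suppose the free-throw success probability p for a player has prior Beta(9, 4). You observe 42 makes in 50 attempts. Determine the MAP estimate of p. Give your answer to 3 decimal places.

Prior: Beta(9, 4).
Data: 42 successes in 50 trials. The binomial likelihood contributes p^42(1−p)^8, so the posterior is Beta(9+42, 4+8) = Beta(51, 12).
For Beta(a, b) with a, b > 1 the mode is (a−1)/(a+b−2) = 50/61 ≈ 0.820.

p̂_MAP = 0.820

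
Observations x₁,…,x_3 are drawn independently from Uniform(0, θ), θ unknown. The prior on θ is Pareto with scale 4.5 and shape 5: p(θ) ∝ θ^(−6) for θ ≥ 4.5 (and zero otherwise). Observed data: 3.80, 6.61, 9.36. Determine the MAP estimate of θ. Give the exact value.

The Uniform(0, θ) likelihood is θ^(−n) for θ ≥ max(xᵢ), zero otherwise. Here max(xᵢ) = 9.36.
Posterior ∝ θ^(−6) · θ^(−3) = θ^(−9) on θ ≥ max(4.5, 9.36) = 9.36.
This density is strictly decreasing in θ, so the posterior mode lies at the lower boundary of the support.

θ̂_MAP = 9.36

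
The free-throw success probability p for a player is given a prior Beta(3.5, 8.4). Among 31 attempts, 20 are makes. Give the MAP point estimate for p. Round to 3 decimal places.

p̂_MAP = 0.550

Prior: Beta(3.5, 8.4).
Data: 20 successes in 31 trials. The binomial likelihood contributes p^20(1−p)^11, so the posterior is Beta(3.5+20, 8.4+11) = Beta(23.5, 19.4).
For Beta(a, b) with a, b > 1 the mode is (a−1)/(a+b−2) = 22.5/40.9 ≈ 0.550.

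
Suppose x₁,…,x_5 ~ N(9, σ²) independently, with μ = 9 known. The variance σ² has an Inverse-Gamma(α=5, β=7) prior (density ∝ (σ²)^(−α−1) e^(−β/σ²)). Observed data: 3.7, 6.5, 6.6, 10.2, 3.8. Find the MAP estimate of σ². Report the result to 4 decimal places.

σ̂²_MAP = 4.8576

Sum of squared deviations about the known mean: SS = (3.7−9)² + (6.5−9)² + (6.6−9)² + (10.2−9)² + (3.8−9)² = 68.58.
The Normal likelihood contributes (σ²)^(−n/2) exp(−SS/(2σ²)), so the posterior is Inverse-Gamma(α + n/2, β + SS/2) = Inverse-Gamma(7.5, 41.29).
The mode of Inverse-Gamma(a, b) is b/(a+1) = 41.29/8.5 ≈ 4.8576.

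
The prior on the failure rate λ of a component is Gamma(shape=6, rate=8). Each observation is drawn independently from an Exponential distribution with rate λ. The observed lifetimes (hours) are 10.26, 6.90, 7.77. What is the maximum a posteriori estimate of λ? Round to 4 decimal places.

λ̂_MAP = 0.2429

The Exponential(rate=λ) likelihood is ∝ λ^n e^(−λΣtᵢ). Here n = 3 and Σtᵢ = 10.26 + 6.90 + 7.77 = 24.93.
Posterior ∝ λ^5e^(−8λ) · λ^3e^(−24.93λ) = λ^8e^(−32.93λ), i.e. Gamma(9, 32.93).
Mode = (a−1)/b = 8/32.93 ≈ 0.2429.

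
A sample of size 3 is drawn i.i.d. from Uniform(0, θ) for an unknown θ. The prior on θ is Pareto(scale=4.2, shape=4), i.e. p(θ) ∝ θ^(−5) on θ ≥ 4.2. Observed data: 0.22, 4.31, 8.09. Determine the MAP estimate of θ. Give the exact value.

The Uniform(0, θ) likelihood is θ^(−n) for θ ≥ max(xᵢ), zero otherwise. Here max(xᵢ) = 8.09.
Posterior ∝ θ^(−5) · θ^(−3) = θ^(−8) on θ ≥ max(4.2, 8.09) = 8.09.
This density is strictly decreasing in θ, so the posterior mode lies at the lower boundary of the support.

θ̂_MAP = 8.09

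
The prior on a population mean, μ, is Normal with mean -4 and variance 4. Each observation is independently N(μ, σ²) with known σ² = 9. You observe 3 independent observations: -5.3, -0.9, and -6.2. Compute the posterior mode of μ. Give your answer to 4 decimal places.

μ̂_MAP = -4.0762

n = 3; x̄ = ((-5.3) + (-0.9) + (-6.2))/3 = -12.4/3 = -62/15 ≈ -4.1333.
For a Normal prior and Normal likelihood with known variance, the posterior is Normal; its mode equals its mean, the precision-weighted average.
Prior precision 1/σ₀² = 1/4 = 0.25; data precision n/σ² = 3/9 = 1/3.
μ̂ = (0.25·(-4) + (1/3)·(-62/15)) / (0.25 + 1/3) = (-107/45)/(7/12) = -428/105 ≈ -4.0762.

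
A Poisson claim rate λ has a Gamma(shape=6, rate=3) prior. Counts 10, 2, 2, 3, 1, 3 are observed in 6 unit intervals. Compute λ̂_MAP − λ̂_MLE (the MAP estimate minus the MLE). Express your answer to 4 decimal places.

Σxᵢ = 21. Posterior is Gamma(27, 9); MAP = (27−1)/9 = 26/9 ≈ 2.88889.
MLE = x̄ = 21/6 ≈ 3.50000.
Difference = 26/9 − 21/6 = -11/18 ≈ -0.6111.

MAP − MLE = -0.6111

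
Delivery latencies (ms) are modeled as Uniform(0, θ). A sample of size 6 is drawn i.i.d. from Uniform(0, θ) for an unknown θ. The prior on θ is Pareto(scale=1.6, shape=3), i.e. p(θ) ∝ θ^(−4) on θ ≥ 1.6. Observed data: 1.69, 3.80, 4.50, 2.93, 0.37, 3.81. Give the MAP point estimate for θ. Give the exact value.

θ̂_MAP = 4.50

The Uniform(0, θ) likelihood is θ^(−n) for θ ≥ max(xᵢ), zero otherwise. Here max(xᵢ) = 4.50.
Posterior ∝ θ^(−4) · θ^(−6) = θ^(−10) on θ ≥ max(1.6, 4.50) = 4.50.
This density is strictly decreasing in θ, so the posterior mode lies at the lower boundary of the support.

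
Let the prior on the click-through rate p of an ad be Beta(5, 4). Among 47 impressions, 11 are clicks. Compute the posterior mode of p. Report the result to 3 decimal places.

Prior: Beta(5, 4).
Data: 11 successes in 47 trials. The binomial likelihood contributes p^11(1−p)^36, so the posterior is Beta(5+11, 4+36) = Beta(16, 40).
For Beta(a, b) with a, b > 1 the mode is (a−1)/(a+b−2) = 15/54 ≈ 0.278.

p̂_MAP = 0.278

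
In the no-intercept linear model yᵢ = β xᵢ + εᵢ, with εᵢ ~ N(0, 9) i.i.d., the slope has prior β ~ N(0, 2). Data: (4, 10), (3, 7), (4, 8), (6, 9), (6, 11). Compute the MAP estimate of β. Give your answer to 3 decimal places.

β̂_MAP = 1.813

log p(β | y) = −Σ(yᵢ − βxᵢ)²/(2·9) − β²/(2·2) + const.
Setting the derivative to zero: Σxᵢ(yᵢ − βxᵢ)/9 − β/2 = 0, so β = Σxᵢyᵢ / (Σxᵢ² + σ²/τ²).
Σxᵢyᵢ = 4·10 + 3·7 + 4·8 + 6·9 + 6·11 = 213; Σxᵢ² = 113; σ²/τ² = 4.5.
β̂_MAP = 213 / (113 + 4.5) = 213/117.5 ≈ 1.813.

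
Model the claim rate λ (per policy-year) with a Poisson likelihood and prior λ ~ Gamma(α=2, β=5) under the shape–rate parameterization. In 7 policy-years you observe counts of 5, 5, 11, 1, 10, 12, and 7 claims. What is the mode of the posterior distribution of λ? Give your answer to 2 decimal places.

Σxᵢ = 5+5+11+1+10+12+7 = 51, with n = 7.
Posterior ∝ λe^(−5λ) · λ^51e^(−7λ) = λ^52e^(−12λ), i.e. Gamma(shape=53, rate=12).
The mode of a Gamma(a, b) with a ≥ 1 (shape–rate) is (a−1)/b = 52/12 ≈ 4.33.

λ̂_MAP = 4.33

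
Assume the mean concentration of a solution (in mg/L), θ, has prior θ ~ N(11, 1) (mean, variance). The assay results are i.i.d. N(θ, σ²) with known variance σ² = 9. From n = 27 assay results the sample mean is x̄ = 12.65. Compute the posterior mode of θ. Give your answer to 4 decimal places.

θ̂_MAP = 12.2375

n = 27, x̄ = 12.65.
For a Normal prior and Normal likelihood with known variance, the posterior is Normal; its mode equals its mean, the precision-weighted average.
Prior precision 1/σ₀² = 1/1 = 1; data precision n/σ² = 27/9 = 3.
θ̂ = (1·11 + 3·12.65) / (1 + 3) = 48.95/4 = 12.2375.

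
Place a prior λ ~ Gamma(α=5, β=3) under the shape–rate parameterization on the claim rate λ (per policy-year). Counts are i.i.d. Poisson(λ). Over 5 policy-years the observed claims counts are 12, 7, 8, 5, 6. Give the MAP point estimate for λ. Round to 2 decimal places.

Σxᵢ = 12+7+8+5+6 = 38, with n = 5.
Posterior ∝ λ^4e^(−3λ) · λ^38e^(−5λ) = λ^42e^(−8λ), i.e. Gamma(shape=43, rate=8).
The mode of a Gamma(a, b) with a ≥ 1 (shape–rate) is (a−1)/b = 42/8 ≈ 5.25.

λ̂_MAP = 5.25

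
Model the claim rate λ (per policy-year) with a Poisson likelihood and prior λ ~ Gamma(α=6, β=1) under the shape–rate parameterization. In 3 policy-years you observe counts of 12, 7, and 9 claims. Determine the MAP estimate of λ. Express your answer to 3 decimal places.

λ̂_MAP = 8.250

Σxᵢ = 12+7+9 = 28, with n = 3.
Posterior ∝ λ^5e^(−1λ) · λ^28e^(−3λ) = λ^33e^(−4λ), i.e. Gamma(shape=34, rate=4).
The mode of a Gamma(a, b) with a ≥ 1 (shape–rate) is (a−1)/b = 33/4 ≈ 8.250.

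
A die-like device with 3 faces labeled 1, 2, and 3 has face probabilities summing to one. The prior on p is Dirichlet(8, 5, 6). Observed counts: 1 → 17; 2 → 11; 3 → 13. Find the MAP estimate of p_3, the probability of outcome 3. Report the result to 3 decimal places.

The posterior is Dirichlet(αᵢ + nᵢ) = Dirichlet(25, 16, 19).
For a Dirichlet(a₁,…,a_K) with all aᵢ > 1, the mode has j-th component (aⱼ − 1)/(Σaᵢ − K).
Here Σaᵢ = 60 and K = 3, so p_3 = (19 − 1)/(60 − 3) = 18/57 ≈ 0.316.

MAP estimate: 0.316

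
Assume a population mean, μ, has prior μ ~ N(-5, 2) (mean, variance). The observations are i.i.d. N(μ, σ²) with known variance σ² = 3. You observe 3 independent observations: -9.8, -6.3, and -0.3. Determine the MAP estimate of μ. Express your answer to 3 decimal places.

μ̂_MAP = -5.311

n = 3; x̄ = ((-9.8) + (-6.3) + (-0.3))/3 = -16.4/3 = -82/15 ≈ -5.4667.
For a Normal prior and Normal likelihood with known variance, the posterior is Normal; its mode equals its mean, the precision-weighted average.
Prior precision 1/σ₀² = 1/2 = 0.5; data precision n/σ² = 3/3 = 1.
μ̂ = (0.5·(-5) + 1·(-82/15)) / (0.5 + 1) = (-239/30)/1.5 = -239/45 ≈ -5.311.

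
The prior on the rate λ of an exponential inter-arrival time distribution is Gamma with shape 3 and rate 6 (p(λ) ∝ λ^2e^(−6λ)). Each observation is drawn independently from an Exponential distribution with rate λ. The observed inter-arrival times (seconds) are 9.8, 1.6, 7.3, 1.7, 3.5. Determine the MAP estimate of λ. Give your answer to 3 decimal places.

The Exponential(rate=λ) likelihood is ∝ λ^n e^(−λΣtᵢ). Here n = 5 and Σtᵢ = 9.8 + 1.6 + 7.3 + 1.7 + 3.5 = 23.9.
Posterior ∝ λ^2e^(−6λ) · λ^5e^(−23.9λ) = λ^7e^(−29.9λ), i.e. Gamma(8, 29.9).
Mode = (a−1)/b = 7/29.9 ≈ 0.234.

λ̂_MAP = 0.234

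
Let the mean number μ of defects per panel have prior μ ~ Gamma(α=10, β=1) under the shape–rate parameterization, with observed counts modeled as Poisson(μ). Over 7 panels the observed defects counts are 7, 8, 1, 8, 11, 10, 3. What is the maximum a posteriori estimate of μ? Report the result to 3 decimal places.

μ̂_MAP = 7.125

Σxᵢ = 7+8+1+8+11+10+3 = 48, with n = 7.
Posterior ∝ μ^9e^(−1μ) · μ^48e^(−7μ) = μ^57e^(−8μ), i.e. Gamma(shape=58, rate=8).
The mode of a Gamma(a, b) with a ≥ 1 (shape–rate) is (a−1)/b = 57/8 ≈ 7.125.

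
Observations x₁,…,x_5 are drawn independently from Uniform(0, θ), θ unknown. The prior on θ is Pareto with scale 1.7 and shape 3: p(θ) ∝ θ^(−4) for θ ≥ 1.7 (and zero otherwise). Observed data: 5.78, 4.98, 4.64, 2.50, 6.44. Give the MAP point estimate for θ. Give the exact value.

The Uniform(0, θ) likelihood is θ^(−n) for θ ≥ max(xᵢ), zero otherwise. Here max(xᵢ) = 6.44.
Posterior ∝ θ^(−4) · θ^(−5) = θ^(−9) on θ ≥ max(1.7, 6.44) = 6.44.
This density is strictly decreasing in θ, so the posterior mode lies at the lower boundary of the support.

θ̂_MAP = 6.44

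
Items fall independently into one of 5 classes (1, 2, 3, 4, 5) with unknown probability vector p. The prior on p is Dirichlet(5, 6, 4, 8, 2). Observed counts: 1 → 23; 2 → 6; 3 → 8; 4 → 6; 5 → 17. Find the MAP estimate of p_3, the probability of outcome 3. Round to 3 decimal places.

MAP estimate: 0.138

The posterior is Dirichlet(αᵢ + nᵢ) = Dirichlet(28, 12, 12, 14, 19).
For a Dirichlet(a₁,…,a_K) with all aᵢ > 1, the mode has j-th component (aⱼ − 1)/(Σaᵢ − K).
Here Σaᵢ = 85 and K = 5, so p_3 = (12 − 1)/(85 − 5) = 11/80 ≈ 0.138.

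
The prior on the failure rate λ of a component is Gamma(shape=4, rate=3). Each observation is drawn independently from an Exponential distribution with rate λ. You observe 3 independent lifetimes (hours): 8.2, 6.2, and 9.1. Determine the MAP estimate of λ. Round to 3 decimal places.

The Exponential(rate=λ) likelihood is ∝ λ^n e^(−λΣtᵢ). Here n = 3 and Σtᵢ = 8.2 + 6.2 + 9.1 = 23.5.
Posterior ∝ λ^3e^(−3λ) · λ^3e^(−23.5λ) = λ^6e^(−26.5λ), i.e. Gamma(7, 26.5).
Mode = (a−1)/b = 6/26.5 ≈ 0.226.

λ̂_MAP = 0.226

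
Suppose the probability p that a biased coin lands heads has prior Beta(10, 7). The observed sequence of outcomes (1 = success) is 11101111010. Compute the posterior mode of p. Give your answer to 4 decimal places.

p̂_MAP = 0.6538

Prior: Beta(10, 7).
Data: 8 successes in 11 trials (from the sequence). The binomial likelihood contributes p^8(1−p)^3, so the posterior is Beta(10+8, 7+3) = Beta(18, 10).
For Beta(a, b) with a, b > 1 the mode is (a−1)/(a+b−2) = 17/26 ≈ 0.6538.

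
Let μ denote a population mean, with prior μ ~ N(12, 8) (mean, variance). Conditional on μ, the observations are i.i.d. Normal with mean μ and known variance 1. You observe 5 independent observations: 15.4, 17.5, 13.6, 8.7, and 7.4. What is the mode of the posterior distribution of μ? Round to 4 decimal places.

μ̂_MAP = 12.5073

n = 5; x̄ = (15.4 + 17.5 + 13.6 + 8.7 + 7.4)/5 = 62.6/5 = 12.52.
For a Normal prior and Normal likelihood with known variance, the posterior is Normal; its mode equals its mean, the precision-weighted average.
Prior precision 1/σ₀² = 1/8 = 0.125; data precision n/σ² = 5/1 = 5.
μ̂ = (0.125·12 + 5·12.52) / (0.125 + 5) = 64.1/5.125 = 2564/205 ≈ 12.5073.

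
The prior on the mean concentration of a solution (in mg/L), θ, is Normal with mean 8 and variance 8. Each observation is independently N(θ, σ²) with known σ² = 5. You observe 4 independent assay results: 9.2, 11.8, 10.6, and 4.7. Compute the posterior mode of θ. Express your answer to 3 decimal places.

θ̂_MAP = 8.930

n = 4; x̄ = (9.2 + 11.8 + 10.6 + 4.7)/4 = 36.3/4 = 9.075.
For a Normal prior and Normal likelihood with known variance, the posterior is Normal; its mode equals its mean, the precision-weighted average.
Prior precision 1/σ₀² = 1/8 = 0.125; data precision n/σ² = 4/5 = 0.8.
θ̂ = (0.125·8 + 0.8·9.075) / (0.125 + 0.8) = 8.26/0.925 = 1652/185 ≈ 8.930.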